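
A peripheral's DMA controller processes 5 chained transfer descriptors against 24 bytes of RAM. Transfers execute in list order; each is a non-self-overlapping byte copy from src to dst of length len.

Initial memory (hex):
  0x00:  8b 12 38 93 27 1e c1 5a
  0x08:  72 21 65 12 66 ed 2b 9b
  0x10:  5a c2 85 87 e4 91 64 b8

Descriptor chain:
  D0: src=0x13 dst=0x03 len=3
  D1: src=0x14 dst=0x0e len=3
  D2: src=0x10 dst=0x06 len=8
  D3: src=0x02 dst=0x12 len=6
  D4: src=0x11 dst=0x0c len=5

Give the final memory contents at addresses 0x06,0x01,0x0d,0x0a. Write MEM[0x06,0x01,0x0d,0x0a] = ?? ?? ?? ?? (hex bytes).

MEM[0x06,0x01,0x0d,0x0a] = 64 12 38 e4

[0] 0x13->0x03 len=3 : 87 e4 91
[1] 0x14->0x0e len=3 : e4 91 64
[2] 0x10->0x06 len=8 : 64 c2 85 87 e4 91 64 b8
[3] 0x02->0x12 len=6 : 38 87 e4 91 64 c2
[4] 0x11->0x0c len=5 : c2 38 87 e4 91
query mem[0x06]=0x64, mem[0x01]=0x12, mem[0x0d]=0x38, mem[0x0a]=0xe4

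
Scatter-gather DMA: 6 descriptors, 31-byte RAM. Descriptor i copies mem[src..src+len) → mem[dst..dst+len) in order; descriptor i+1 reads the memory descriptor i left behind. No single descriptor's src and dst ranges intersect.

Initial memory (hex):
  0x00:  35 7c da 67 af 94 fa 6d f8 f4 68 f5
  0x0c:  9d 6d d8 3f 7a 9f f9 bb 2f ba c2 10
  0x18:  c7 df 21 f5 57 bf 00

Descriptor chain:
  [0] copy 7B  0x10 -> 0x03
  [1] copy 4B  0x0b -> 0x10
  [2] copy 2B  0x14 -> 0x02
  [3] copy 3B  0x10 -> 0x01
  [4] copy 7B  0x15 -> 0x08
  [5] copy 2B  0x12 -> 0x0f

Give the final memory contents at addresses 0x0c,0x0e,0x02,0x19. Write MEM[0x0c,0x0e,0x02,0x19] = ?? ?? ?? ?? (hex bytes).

#0 dst[0x03+7] := {0x7a,0x9f,0xf9,0xbb,0x2f,0xba,0xc2}
#1 dst[0x10+4] := {0xf5,0x9d,0x6d,0xd8}
#2 dst[0x02+2] := {0x2f,0xba}
#3 dst[0x01+3] := {0xf5,0x9d,0x6d}
#4 dst[0x08+7] := {0xba,0xc2,0x10,0xc7,0xdf,0x21,0xf5}
#5 dst[0x0f+2] := {0x6d,0xd8}
query mem[0x0c]=0xdf, mem[0x0e]=0xf5, mem[0x02]=0x9d, mem[0x19]=0xdf

MEM[0x0c,0x0e,0x02,0x19] = df f5 9d df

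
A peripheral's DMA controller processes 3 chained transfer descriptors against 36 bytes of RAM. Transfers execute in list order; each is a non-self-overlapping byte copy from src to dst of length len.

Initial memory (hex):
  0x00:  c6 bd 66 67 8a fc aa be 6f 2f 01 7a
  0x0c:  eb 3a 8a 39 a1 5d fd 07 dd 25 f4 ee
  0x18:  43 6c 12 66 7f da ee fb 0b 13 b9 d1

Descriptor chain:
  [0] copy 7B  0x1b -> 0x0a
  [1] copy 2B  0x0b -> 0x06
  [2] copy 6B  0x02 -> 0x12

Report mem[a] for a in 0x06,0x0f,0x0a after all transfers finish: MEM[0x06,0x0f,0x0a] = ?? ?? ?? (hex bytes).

MEM[0x06,0x0f,0x0a] = 7f 0b 66

D0: mem[0x0a..0x10] <- [66 7f da ee fb 0b 13]
D1: mem[0x06..0x07] <- [7f da]
D2: mem[0x12..0x17] <- [66 67 8a fc 7f da]
query mem[0x06]=0x7f, mem[0x0f]=0x0b, mem[0x0a]=0x66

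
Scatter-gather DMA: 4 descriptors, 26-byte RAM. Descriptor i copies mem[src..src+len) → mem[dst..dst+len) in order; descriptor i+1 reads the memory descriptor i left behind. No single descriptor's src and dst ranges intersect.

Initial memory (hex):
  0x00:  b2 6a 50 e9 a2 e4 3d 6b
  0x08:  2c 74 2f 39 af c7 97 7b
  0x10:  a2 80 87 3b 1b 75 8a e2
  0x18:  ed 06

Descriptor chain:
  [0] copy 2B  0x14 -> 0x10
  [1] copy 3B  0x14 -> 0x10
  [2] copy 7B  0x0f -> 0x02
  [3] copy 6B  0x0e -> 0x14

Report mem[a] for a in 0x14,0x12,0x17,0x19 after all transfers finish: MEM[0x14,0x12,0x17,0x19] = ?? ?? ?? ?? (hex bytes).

D0: mem[0x10..0x11] <- [1b 75]
D1: mem[0x10..0x12] <- [1b 75 8a]
D2: mem[0x02..0x08] <- [7b 1b 75 8a 3b 1b 75]
D3: mem[0x14..0x19] <- [97 7b 1b 75 8a 3b]
query mem[0x14]=0x97, mem[0x12]=0x8a, mem[0x17]=0x75, mem[0x19]=0x3b

MEM[0x14,0x12,0x17,0x19] = 97 8a 75 3b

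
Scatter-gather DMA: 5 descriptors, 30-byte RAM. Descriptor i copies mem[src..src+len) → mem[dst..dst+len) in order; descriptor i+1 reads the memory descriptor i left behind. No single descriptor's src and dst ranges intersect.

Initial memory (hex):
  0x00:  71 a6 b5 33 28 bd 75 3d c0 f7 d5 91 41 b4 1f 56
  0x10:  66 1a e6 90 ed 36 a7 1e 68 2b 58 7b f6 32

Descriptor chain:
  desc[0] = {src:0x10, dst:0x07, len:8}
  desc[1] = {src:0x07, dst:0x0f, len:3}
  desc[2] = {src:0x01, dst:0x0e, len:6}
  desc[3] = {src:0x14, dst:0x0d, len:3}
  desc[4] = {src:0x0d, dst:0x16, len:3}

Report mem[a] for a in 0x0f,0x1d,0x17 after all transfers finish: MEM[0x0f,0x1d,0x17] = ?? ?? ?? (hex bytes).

[0] 0x10->0x07 len=8 : 66 1a e6 90 ed 36 a7 1e
[1] 0x07->0x0f len=3 : 66 1a e6
[2] 0x01->0x0e len=6 : a6 b5 33 28 bd 75
[3] 0x14->0x0d len=3 : ed 36 a7
[4] 0x0d->0x16 len=3 : ed 36 a7
query mem[0x0f]=0xa7, mem[0x1d]=0x32, mem[0x17]=0x36

MEM[0x0f,0x1d,0x17] = a7 32 36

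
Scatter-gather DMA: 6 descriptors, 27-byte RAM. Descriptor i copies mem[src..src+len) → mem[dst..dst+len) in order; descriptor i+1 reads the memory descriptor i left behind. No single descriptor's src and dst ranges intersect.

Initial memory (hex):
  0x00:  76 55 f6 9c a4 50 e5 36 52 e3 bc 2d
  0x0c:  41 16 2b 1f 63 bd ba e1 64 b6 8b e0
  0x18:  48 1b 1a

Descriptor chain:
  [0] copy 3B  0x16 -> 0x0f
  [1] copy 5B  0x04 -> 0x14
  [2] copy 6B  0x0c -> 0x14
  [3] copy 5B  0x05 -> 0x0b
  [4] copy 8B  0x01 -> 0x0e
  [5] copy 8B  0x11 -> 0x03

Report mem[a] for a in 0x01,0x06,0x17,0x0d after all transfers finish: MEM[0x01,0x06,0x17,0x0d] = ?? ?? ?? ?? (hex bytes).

D0: mem[0x0f..0x11] <- [8b e0 48]
D1: mem[0x14..0x18] <- [a4 50 e5 36 52]
D2: mem[0x14..0x19] <- [41 16 2b 8b e0 48]
D3: mem[0x0b..0x0f] <- [50 e5 36 52 e3]
D4: mem[0x0e..0x15] <- [55 f6 9c a4 50 e5 36 52]
D5: mem[0x03..0x0a] <- [a4 50 e5 36 52 2b 8b e0]
query mem[0x01]=0x55, mem[0x06]=0x36, mem[0x17]=0x8b, mem[0x0d]=0x36

MEM[0x01,0x06,0x17,0x0d] = 55 36 8b 36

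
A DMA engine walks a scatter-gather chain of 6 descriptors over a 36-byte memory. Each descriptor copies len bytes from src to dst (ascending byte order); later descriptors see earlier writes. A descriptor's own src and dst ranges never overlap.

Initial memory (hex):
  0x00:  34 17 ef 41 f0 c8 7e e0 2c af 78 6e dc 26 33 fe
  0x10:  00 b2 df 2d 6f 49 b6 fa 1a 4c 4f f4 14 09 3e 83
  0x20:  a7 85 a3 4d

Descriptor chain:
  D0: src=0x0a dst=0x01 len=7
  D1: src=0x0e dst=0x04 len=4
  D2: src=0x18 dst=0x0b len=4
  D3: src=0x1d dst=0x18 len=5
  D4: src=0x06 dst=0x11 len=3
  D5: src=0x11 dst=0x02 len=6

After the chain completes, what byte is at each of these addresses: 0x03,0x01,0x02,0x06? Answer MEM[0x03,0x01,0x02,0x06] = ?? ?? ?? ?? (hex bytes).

#0 dst[0x01+7] := {0x78,0x6e,0xdc,0x26,0x33,0xfe,0x00}
#1 dst[0x04+4] := {0x33,0xfe,0x00,0xb2}
#2 dst[0x0b+4] := {0x1a,0x4c,0x4f,0xf4}
#3 dst[0x18+5] := {0x09,0x3e,0x83,0xa7,0x85}
#4 dst[0x11+3] := {0x00,0xb2,0x2c}
#5 dst[0x02+6] := {0x00,0xb2,0x2c,0x6f,0x49,0xb6}
query mem[0x03]=0xb2, mem[0x01]=0x78, mem[0x02]=0x00, mem[0x06]=0x49

MEM[0x03,0x01,0x02,0x06] = b2 78 00 49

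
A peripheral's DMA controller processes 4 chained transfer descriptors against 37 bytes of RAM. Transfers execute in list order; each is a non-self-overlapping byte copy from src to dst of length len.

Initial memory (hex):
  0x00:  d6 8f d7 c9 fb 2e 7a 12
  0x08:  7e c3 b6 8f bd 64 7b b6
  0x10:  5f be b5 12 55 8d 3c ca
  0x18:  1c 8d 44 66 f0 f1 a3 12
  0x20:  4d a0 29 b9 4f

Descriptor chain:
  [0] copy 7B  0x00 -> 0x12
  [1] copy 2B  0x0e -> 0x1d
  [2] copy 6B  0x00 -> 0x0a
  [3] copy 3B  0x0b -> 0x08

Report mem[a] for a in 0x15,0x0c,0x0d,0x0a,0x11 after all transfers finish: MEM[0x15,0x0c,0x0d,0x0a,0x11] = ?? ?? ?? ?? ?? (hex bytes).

#0 dst[0x12+7] := {0xd6,0x8f,0xd7,0xc9,0xfb,0x2e,0x7a}
#1 dst[0x1d+2] := {0x7b,0xb6}
#2 dst[0x0a+6] := {0xd6,0x8f,0xd7,0xc9,0xfb,0x2e}
#3 dst[0x08+3] := {0x8f,0xd7,0xc9}
query mem[0x15]=0xc9, mem[0x0c]=0xd7, mem[0x0d]=0xc9, mem[0x0a]=0xc9, mem[0x11]=0xbe

MEM[0x15,0x0c,0x0d,0x0a,0x11] = c9 d7 c9 c9 be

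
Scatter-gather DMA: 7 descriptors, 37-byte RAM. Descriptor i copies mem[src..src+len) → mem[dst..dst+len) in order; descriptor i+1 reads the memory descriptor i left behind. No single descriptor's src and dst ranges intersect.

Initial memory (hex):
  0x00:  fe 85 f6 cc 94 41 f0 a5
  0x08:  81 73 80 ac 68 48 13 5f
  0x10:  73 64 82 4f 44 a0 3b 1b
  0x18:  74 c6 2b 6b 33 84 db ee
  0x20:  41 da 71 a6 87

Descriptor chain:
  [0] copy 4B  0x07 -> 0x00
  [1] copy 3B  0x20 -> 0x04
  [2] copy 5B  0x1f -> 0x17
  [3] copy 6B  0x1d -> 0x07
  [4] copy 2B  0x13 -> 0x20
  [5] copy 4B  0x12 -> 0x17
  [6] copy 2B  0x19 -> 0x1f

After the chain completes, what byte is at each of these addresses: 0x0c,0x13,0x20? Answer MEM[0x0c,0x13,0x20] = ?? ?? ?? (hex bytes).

MEM[0x0c,0x13,0x20] = 71 4f a0

[0] 0x07->0x00 len=4 : a5 81 73 80
[1] 0x20->0x04 len=3 : 41 da 71
[2] 0x1f->0x17 len=5 : ee 41 da 71 a6
[3] 0x1d->0x07 len=6 : 84 db ee 41 da 71
[4] 0x13->0x20 len=2 : 4f 44
[5] 0x12->0x17 len=4 : 82 4f 44 a0
[6] 0x19->0x1f len=2 : 44 a0
query mem[0x0c]=0x71, mem[0x13]=0x4f, mem[0x20]=0xa0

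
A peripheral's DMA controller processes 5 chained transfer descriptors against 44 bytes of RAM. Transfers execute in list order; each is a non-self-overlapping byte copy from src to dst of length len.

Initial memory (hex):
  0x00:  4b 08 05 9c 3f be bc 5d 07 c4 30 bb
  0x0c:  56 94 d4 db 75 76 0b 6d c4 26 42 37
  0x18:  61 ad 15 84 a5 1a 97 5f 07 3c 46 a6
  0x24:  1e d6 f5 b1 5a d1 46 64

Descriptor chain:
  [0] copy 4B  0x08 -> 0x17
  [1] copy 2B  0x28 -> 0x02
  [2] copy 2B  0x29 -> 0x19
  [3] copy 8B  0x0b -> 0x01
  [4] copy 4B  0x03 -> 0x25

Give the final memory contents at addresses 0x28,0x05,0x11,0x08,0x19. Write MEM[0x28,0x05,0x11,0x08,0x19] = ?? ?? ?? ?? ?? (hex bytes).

#0 dst[0x17+4] := {0x07,0xc4,0x30,0xbb}
#1 dst[0x02+2] := {0x5a,0xd1}
#2 dst[0x19+2] := {0xd1,0x46}
#3 dst[0x01+8] := {0xbb,0x56,0x94,0xd4,0xdb,0x75,0x76,0x0b}
#4 dst[0x25+4] := {0x94,0xd4,0xdb,0x75}
query mem[0x28]=0x75, mem[0x05]=0xdb, mem[0x11]=0x76, mem[0x08]=0x0b, mem[0x19]=0xd1

MEM[0x28,0x05,0x11,0x08,0x19] = 75 db 76 0b d1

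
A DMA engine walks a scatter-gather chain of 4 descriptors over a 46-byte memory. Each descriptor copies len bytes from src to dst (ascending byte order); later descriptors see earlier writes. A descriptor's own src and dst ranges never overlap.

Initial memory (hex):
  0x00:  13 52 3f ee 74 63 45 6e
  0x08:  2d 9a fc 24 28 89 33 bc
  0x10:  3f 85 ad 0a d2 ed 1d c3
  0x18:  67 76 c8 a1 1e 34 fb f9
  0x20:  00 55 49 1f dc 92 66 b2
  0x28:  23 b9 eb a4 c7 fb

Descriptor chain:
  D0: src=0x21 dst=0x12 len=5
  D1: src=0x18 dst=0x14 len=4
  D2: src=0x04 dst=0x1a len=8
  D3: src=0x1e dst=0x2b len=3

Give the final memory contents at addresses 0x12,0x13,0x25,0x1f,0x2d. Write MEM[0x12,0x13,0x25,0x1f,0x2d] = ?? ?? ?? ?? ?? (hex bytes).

MEM[0x12,0x13,0x25,0x1f,0x2d] = 55 49 92 9a fc

  after D0: wrote 5B at 0x12 = 55491fdc92
  after D1: wrote 4B at 0x14 = 6776c8a1
  after D2: wrote 8B at 0x1a = 7463456e2d9afc24
  after D3: wrote 3B at 0x2b = 2d9afc
query mem[0x12]=0x55, mem[0x13]=0x49, mem[0x25]=0x92, mem[0x1f]=0x9a, mem[0x2d]=0xfc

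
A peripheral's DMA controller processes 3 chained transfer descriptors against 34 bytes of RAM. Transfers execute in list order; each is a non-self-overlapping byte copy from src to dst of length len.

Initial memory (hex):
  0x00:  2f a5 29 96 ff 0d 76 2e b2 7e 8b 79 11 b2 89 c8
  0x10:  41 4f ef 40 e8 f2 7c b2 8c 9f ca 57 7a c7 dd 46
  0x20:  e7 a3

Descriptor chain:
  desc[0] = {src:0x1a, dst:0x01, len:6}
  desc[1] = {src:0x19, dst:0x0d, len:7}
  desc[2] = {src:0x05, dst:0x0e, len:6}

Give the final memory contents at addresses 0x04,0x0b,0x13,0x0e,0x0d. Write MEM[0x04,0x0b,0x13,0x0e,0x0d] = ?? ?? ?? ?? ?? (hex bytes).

[0] 0x1a->0x01 len=6 : ca 57 7a c7 dd 46
[1] 0x19->0x0d len=7 : 9f ca 57 7a c7 dd 46
[2] 0x05->0x0e len=6 : dd 46 2e b2 7e 8b
query mem[0x04]=0xc7, mem[0x0b]=0x79, mem[0x13]=0x8b, mem[0x0e]=0xdd, mem[0x0d]=0x9f

MEM[0x04,0x0b,0x13,0x0e,0x0d] = c7 79 8b dd 9f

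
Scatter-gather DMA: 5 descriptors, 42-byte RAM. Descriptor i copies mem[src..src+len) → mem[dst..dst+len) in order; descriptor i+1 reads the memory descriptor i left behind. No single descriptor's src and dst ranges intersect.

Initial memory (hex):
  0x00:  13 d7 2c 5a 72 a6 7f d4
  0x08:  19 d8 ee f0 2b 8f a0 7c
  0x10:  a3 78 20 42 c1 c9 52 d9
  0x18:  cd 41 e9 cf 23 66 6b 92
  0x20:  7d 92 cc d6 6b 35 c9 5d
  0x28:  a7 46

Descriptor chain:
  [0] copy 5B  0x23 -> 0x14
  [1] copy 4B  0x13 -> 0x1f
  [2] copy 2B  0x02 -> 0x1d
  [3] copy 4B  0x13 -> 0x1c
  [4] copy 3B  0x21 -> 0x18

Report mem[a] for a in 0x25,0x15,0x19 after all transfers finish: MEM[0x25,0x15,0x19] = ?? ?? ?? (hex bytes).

#0 dst[0x14+5] := {0xd6,0x6b,0x35,0xc9,0x5d}
#1 dst[0x1f+4] := {0x42,0xd6,0x6b,0x35}
#2 dst[0x1d+2] := {0x2c,0x5a}
#3 dst[0x1c+4] := {0x42,0xd6,0x6b,0x35}
#4 dst[0x18+3] := {0x6b,0x35,0xd6}
query mem[0x25]=0x35, mem[0x15]=0x6b, mem[0x19]=0x35

MEM[0x25,0x15,0x19] = 35 6b 35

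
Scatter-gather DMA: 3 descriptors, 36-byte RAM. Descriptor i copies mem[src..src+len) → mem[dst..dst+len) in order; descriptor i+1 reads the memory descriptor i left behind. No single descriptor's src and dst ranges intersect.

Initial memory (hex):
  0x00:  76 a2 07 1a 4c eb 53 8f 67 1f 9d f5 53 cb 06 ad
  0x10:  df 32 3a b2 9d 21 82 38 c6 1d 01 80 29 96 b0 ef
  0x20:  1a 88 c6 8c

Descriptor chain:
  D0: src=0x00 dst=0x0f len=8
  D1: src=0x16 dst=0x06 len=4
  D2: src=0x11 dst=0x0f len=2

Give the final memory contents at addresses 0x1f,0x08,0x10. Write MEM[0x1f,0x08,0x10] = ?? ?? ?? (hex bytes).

[0] 0x00->0x0f len=8 : 76 a2 07 1a 4c eb 53 8f
[1] 0x16->0x06 len=4 : 8f 38 c6 1d
[2] 0x11->0x0f len=2 : 07 1a
query mem[0x1f]=0xef, mem[0x08]=0xc6, mem[0x10]=0x1a

MEM[0x1f,0x08,0x10] = ef c6 1a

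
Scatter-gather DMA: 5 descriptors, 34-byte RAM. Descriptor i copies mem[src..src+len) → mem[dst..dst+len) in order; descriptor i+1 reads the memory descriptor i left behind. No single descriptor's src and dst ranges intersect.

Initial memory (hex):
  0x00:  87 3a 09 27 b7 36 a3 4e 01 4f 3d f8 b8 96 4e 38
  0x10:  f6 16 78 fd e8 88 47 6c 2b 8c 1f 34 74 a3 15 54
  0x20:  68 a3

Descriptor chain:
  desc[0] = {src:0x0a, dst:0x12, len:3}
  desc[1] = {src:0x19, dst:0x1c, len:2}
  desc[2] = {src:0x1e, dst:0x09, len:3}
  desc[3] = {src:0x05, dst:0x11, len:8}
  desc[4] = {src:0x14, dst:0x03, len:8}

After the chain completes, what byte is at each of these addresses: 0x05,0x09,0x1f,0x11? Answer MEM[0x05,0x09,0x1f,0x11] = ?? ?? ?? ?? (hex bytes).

MEM[0x05,0x09,0x1f,0x11] = 54 1f 54 36

  after D0: wrote 3B at 0x12 = 3df8b8
  after D1: wrote 2B at 0x1c = 8c1f
  after D2: wrote 3B at 0x09 = 155468
  after D3: wrote 8B at 0x11 = 36a34e01155468b8
  after D4: wrote 8B at 0x03 = 01155468b88c1f34
query mem[0x05]=0x54, mem[0x09]=0x1f, mem[0x1f]=0x54, mem[0x11]=0x36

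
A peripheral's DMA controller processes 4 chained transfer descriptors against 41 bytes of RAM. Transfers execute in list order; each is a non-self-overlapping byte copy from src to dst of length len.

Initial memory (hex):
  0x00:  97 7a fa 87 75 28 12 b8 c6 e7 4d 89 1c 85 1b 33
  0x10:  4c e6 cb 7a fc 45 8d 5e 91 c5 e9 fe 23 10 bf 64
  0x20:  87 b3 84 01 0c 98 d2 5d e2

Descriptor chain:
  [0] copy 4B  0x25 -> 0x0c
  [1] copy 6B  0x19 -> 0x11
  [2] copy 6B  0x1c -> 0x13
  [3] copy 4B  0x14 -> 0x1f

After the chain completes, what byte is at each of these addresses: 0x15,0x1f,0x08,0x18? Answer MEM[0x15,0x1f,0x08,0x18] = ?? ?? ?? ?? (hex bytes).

MEM[0x15,0x1f,0x08,0x18] = bf 10 c6 b3

  after D0: wrote 4B at 0x0c = 98d25de2
  after D1: wrote 6B at 0x11 = c5e9fe2310bf
  after D2: wrote 6B at 0x13 = 2310bf6487b3
  after D3: wrote 4B at 0x1f = 10bf6487
query mem[0x15]=0xbf, mem[0x1f]=0x10, mem[0x08]=0xc6, mem[0x18]=0xb3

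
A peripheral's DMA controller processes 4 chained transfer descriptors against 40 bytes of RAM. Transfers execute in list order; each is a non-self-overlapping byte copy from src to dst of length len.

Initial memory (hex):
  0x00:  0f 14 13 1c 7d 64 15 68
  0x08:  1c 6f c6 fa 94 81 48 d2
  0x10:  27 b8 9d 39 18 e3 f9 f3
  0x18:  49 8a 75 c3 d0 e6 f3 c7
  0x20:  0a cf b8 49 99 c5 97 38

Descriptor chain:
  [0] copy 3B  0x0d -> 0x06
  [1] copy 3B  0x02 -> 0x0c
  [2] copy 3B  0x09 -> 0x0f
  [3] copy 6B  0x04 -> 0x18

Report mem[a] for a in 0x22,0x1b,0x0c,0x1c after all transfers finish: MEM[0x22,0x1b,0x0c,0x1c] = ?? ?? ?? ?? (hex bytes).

MEM[0x22,0x1b,0x0c,0x1c] = b8 48 13 d2

#0 dst[0x06+3] := {0x81,0x48,0xd2}
#1 dst[0x0c+3] := {0x13,0x1c,0x7d}
#2 dst[0x0f+3] := {0x6f,0xc6,0xfa}
#3 dst[0x18+6] := {0x7d,0x64,0x81,0x48,0xd2,0x6f}
query mem[0x22]=0xb8, mem[0x1b]=0x48, mem[0x0c]=0x13, mem[0x1c]=0xd2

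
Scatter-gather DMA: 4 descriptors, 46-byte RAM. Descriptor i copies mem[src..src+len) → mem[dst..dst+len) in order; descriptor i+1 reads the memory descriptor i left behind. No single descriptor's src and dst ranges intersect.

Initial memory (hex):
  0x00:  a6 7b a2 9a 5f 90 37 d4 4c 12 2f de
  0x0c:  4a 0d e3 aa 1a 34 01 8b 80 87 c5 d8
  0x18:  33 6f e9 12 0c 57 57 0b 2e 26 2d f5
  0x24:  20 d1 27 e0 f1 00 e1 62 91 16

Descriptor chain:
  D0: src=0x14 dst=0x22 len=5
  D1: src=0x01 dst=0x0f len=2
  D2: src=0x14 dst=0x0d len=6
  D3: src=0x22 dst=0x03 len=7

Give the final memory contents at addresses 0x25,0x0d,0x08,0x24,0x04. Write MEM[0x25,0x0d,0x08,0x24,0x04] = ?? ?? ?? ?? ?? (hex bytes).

[0] 0x14->0x22 len=5 : 80 87 c5 d8 33
[1] 0x01->0x0f len=2 : 7b a2
[2] 0x14->0x0d len=6 : 80 87 c5 d8 33 6f
[3] 0x22->0x03 len=7 : 80 87 c5 d8 33 e0 f1
query mem[0x25]=0xd8, mem[0x0d]=0x80, mem[0x08]=0xe0, mem[0x24]=0xc5, mem[0x04]=0x87

MEM[0x25,0x0d,0x08,0x24,0x04] = d8 80 e0 c5 87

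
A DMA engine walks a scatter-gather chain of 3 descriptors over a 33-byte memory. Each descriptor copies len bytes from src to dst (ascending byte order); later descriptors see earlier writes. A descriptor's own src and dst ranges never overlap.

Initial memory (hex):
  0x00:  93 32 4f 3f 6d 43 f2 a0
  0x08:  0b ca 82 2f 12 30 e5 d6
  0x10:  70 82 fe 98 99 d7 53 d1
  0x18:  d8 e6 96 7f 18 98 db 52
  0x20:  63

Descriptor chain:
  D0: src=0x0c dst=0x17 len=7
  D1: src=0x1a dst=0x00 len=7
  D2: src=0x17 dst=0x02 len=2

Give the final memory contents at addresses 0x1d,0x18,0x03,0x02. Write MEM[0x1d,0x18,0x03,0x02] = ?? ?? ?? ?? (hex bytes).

#0 dst[0x17+7] := {0x12,0x30,0xe5,0xd6,0x70,0x82,0xfe}
#1 dst[0x00+7] := {0xd6,0x70,0x82,0xfe,0xdb,0x52,0x63}
#2 dst[0x02+2] := {0x12,0x30}
query mem[0x1d]=0xfe, mem[0x18]=0x30, mem[0x03]=0x30, mem[0x02]=0x12

MEM[0x1d,0x18,0x03,0x02] = fe 30 30 12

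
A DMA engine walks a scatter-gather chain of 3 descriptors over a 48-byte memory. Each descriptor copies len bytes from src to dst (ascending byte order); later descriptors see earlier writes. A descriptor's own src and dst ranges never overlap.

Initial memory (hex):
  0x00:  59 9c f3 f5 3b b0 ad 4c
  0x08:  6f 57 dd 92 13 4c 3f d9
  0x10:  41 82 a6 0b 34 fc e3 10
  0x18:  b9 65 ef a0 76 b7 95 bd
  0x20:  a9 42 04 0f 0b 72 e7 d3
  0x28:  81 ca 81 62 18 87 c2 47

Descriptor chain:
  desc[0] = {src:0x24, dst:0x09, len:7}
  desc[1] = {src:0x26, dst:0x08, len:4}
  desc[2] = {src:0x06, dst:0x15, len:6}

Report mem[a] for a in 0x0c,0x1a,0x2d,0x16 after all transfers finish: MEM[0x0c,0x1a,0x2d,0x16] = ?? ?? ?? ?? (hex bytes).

MEM[0x0c,0x1a,0x2d,0x16] = d3 ca 87 4c

#0 dst[0x09+7] := {0x0b,0x72,0xe7,0xd3,0x81,0xca,0x81}
#1 dst[0x08+4] := {0xe7,0xd3,0x81,0xca}
#2 dst[0x15+6] := {0xad,0x4c,0xe7,0xd3,0x81,0xca}
query mem[0x0c]=0xd3, mem[0x1a]=0xca, mem[0x2d]=0x87, mem[0x16]=0x4c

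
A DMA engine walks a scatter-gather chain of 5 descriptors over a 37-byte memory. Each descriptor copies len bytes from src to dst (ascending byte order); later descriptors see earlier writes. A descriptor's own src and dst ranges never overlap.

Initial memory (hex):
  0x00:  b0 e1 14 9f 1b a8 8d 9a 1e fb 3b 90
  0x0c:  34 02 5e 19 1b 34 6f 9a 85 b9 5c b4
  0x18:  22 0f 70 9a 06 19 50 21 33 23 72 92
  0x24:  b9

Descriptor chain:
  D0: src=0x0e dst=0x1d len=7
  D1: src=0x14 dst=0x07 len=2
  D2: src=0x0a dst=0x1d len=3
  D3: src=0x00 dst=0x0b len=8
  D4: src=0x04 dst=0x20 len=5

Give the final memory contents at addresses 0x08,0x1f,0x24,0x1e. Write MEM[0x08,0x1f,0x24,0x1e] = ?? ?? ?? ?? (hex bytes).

MEM[0x08,0x1f,0x24,0x1e] = b9 34 b9 90

D0: mem[0x1d..0x23] <- [5e 19 1b 34 6f 9a 85]
D1: mem[0x07..0x08] <- [85 b9]
D2: mem[0x1d..0x1f] <- [3b 90 34]
D3: mem[0x0b..0x12] <- [b0 e1 14 9f 1b a8 8d 85]
D4: mem[0x20..0x24] <- [1b a8 8d 85 b9]
query mem[0x08]=0xb9, mem[0x1f]=0x34, mem[0x24]=0xb9, mem[0x1e]=0x90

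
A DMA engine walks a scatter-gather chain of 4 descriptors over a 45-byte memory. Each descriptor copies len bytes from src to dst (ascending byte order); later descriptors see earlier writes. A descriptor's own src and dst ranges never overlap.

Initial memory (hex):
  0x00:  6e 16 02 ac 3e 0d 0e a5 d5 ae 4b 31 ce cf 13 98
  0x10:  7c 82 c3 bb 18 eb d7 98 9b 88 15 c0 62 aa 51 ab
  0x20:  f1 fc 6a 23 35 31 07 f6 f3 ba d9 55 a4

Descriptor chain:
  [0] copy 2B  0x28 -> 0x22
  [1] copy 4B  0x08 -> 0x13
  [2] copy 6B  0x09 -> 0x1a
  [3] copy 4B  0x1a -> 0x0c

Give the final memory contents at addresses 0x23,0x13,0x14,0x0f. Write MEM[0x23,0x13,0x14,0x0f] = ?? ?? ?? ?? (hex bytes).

#0 dst[0x22+2] := {0xf3,0xba}
#1 dst[0x13+4] := {0xd5,0xae,0x4b,0x31}
#2 dst[0x1a+6] := {0xae,0x4b,0x31,0xce,0xcf,0x13}
#3 dst[0x0c+4] := {0xae,0x4b,0x31,0xce}
query mem[0x23]=0xba, mem[0x13]=0xd5, mem[0x14]=0xae, mem[0x0f]=0xce

MEM[0x23,0x13,0x14,0x0f] = ba d5 ae ce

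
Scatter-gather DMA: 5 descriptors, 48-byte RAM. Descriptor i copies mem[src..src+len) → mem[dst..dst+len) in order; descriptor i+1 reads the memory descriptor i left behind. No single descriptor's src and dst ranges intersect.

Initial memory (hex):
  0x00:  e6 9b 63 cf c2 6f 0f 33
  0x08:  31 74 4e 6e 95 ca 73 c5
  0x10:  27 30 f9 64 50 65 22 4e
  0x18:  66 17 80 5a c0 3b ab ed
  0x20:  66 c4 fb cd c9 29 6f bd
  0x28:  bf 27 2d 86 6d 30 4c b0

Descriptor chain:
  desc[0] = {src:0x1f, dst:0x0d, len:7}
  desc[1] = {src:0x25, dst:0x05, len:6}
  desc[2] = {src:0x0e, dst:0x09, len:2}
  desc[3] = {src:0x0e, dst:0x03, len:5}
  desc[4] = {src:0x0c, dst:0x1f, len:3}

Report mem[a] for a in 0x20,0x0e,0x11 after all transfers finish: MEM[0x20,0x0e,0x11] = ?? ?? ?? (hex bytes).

  after D0: wrote 7B at 0x0d = ed66c4fbcdc929
  after D1: wrote 6B at 0x05 = 296fbdbf272d
  after D2: wrote 2B at 0x09 = 66c4
  after D3: wrote 5B at 0x03 = 66c4fbcdc9
  after D4: wrote 3B at 0x1f = 95ed66
query mem[0x20]=0xed, mem[0x0e]=0x66, mem[0x11]=0xcd

MEM[0x20,0x0e,0x11] = ed 66 cd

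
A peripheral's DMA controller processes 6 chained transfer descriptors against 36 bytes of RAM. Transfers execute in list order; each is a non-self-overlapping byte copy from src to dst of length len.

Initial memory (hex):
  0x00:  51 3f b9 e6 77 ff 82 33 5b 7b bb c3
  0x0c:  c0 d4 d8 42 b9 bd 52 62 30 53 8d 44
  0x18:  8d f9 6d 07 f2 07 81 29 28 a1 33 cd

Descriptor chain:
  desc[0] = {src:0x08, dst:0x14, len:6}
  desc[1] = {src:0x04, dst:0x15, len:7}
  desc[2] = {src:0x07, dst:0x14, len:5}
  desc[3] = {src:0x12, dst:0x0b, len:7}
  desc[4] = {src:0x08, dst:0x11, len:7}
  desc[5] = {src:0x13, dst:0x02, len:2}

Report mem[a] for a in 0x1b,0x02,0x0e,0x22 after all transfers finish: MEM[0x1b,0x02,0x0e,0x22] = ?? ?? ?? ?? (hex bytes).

  after D0: wrote 6B at 0x14 = 5b7bbbc3c0d4
  after D1: wrote 7B at 0x15 = 77ff82335b7bbb
  after D2: wrote 5B at 0x14 = 335b7bbbc3
  after D3: wrote 7B at 0x0b = 5262335b7bbbc3
  after D4: wrote 7B at 0x11 = 5b7bbb5262335b
  after D5: wrote 2B at 0x02 = bb52
query mem[0x1b]=0xbb, mem[0x02]=0xbb, mem[0x0e]=0x5b, mem[0x22]=0x33

MEM[0x1b,0x02,0x0e,0x22] = bb bb 5b 33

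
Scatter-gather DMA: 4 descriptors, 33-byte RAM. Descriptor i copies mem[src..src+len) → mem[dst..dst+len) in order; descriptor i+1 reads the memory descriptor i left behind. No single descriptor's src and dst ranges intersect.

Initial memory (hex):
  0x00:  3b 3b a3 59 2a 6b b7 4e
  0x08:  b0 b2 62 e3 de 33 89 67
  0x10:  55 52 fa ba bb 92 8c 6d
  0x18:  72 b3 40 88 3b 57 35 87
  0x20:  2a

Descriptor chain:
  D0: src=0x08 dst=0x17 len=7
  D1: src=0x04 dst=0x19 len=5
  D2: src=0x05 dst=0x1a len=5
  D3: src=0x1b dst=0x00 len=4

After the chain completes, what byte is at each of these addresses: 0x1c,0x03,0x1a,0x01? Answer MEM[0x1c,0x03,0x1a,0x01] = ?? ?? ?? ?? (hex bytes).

MEM[0x1c,0x03,0x1a,0x01] = 4e b2 6b 4e

D0: mem[0x17..0x1d] <- [b0 b2 62 e3 de 33 89]
D1: mem[0x19..0x1d] <- [2a 6b b7 4e b0]
D2: mem[0x1a..0x1e] <- [6b b7 4e b0 b2]
D3: mem[0x00..0x03] <- [b7 4e b0 b2]
query mem[0x1c]=0x4e, mem[0x03]=0xb2, mem[0x1a]=0x6b, mem[0x01]=0x4e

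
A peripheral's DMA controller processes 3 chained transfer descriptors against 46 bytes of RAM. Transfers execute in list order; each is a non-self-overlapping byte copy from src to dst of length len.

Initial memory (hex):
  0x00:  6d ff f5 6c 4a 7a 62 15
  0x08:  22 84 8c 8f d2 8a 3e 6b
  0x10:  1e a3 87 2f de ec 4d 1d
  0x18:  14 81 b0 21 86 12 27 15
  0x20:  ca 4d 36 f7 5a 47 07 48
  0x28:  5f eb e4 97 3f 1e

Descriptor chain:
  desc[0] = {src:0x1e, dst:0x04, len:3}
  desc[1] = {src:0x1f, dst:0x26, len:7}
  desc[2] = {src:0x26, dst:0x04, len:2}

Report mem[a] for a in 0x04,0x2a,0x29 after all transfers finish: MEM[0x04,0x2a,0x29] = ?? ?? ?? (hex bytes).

D0: mem[0x04..0x06] <- [27 15 ca]
D1: mem[0x26..0x2c] <- [15 ca 4d 36 f7 5a 47]
D2: mem[0x04..0x05] <- [15 ca]
query mem[0x04]=0x15, mem[0x2a]=0xf7, mem[0x29]=0x36

MEM[0x04,0x2a,0x29] = 15 f7 36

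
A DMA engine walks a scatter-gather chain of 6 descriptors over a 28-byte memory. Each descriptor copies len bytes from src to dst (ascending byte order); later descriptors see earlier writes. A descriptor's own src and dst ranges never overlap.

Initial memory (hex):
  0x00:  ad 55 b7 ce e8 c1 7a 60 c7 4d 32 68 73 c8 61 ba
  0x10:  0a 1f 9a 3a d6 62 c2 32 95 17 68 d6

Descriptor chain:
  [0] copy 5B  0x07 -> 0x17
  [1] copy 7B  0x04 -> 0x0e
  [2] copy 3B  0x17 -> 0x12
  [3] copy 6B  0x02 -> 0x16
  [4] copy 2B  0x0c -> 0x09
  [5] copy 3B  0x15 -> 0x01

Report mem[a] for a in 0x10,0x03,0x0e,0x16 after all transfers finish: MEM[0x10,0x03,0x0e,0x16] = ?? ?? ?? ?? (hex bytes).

MEM[0x10,0x03,0x0e,0x16] = 7a ce e8 b7

  after D0: wrote 5B at 0x17 = 60c74d3268
  after D1: wrote 7B at 0x0e = e8c17a60c74d32
  after D2: wrote 3B at 0x12 = 60c74d
  after D3: wrote 6B at 0x16 = b7cee8c17a60
  after D4: wrote 2B at 0x09 = 73c8
  after D5: wrote 3B at 0x01 = 62b7ce
query mem[0x10]=0x7a, mem[0x03]=0xce, mem[0x0e]=0xe8, mem[0x16]=0xb7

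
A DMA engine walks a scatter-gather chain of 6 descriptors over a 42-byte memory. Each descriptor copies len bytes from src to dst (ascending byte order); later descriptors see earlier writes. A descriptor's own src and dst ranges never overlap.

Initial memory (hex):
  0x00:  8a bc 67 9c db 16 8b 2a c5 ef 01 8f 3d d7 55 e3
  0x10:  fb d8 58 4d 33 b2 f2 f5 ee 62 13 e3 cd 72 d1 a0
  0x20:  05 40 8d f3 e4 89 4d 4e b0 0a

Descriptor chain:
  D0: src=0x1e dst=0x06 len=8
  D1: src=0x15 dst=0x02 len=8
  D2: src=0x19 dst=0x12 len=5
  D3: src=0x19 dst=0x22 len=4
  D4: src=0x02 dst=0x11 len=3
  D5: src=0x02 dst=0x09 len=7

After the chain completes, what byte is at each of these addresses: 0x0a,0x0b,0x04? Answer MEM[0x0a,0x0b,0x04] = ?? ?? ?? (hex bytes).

  after D0: wrote 8B at 0x06 = d1a005408df3e489
  after D1: wrote 8B at 0x02 = b2f2f5ee6213e3cd
  after D2: wrote 5B at 0x12 = 6213e3cd72
  after D3: wrote 4B at 0x22 = 6213e3cd
  after D4: wrote 3B at 0x11 = b2f2f5
  after D5: wrote 7B at 0x09 = b2f2f5ee6213e3
query mem[0x0a]=0xf2, mem[0x0b]=0xf5, mem[0x04]=0xf5

MEM[0x0a,0x0b,0x04] = f2 f5 f5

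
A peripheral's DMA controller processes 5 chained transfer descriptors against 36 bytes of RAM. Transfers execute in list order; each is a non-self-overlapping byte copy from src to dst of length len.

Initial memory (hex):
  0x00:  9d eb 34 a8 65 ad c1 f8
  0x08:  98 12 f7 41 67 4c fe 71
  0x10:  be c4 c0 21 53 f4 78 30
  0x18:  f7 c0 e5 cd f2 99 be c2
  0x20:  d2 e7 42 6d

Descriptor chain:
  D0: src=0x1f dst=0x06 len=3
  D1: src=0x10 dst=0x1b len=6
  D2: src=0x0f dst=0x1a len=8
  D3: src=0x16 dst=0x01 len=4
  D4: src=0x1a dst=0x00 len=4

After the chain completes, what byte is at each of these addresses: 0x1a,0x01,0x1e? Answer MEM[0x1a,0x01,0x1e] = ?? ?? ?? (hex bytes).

D0: mem[0x06..0x08] <- [c2 d2 e7]
D1: mem[0x1b..0x20] <- [be c4 c0 21 53 f4]
D2: mem[0x1a..0x21] <- [71 be c4 c0 21 53 f4 78]
D3: mem[0x01..0x04] <- [78 30 f7 c0]
D4: mem[0x00..0x03] <- [71 be c4 c0]
query mem[0x1a]=0x71, mem[0x01]=0xbe, mem[0x1e]=0x21

MEM[0x1a,0x01,0x1e] = 71 be 21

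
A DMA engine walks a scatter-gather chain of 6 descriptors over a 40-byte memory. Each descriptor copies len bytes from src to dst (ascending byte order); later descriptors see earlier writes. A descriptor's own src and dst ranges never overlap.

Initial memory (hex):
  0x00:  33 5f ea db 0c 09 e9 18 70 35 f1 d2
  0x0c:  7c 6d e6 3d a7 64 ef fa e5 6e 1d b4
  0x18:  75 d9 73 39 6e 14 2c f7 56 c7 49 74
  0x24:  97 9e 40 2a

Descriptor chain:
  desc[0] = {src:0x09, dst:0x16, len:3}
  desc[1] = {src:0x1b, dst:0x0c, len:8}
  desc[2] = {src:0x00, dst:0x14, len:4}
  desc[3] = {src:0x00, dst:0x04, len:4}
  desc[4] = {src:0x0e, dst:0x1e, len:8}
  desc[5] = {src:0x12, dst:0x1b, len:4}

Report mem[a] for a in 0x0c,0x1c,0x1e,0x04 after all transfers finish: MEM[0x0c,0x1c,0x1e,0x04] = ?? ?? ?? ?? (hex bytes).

[0] 0x09->0x16 len=3 : 35 f1 d2
[1] 0x1b->0x0c len=8 : 39 6e 14 2c f7 56 c7 49
[2] 0x00->0x14 len=4 : 33 5f ea db
[3] 0x00->0x04 len=4 : 33 5f ea db
[4] 0x0e->0x1e len=8 : 14 2c f7 56 c7 49 33 5f
[5] 0x12->0x1b len=4 : c7 49 33 5f
query mem[0x0c]=0x39, mem[0x1c]=0x49, mem[0x1e]=0x5f, mem[0x04]=0x33

MEM[0x0c,0x1c,0x1e,0x04] = 39 49 5f 33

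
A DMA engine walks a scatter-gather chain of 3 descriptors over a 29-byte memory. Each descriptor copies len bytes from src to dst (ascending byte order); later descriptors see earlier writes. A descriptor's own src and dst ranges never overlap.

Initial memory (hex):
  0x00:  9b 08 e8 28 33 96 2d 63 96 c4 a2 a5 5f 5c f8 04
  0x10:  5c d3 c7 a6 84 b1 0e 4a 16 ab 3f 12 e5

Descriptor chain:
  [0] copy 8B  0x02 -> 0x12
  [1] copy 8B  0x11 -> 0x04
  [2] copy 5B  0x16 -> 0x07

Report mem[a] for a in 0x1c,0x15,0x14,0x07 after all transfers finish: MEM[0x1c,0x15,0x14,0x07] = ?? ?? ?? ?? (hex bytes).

MEM[0x1c,0x15,0x14,0x07] = e5 96 33 2d

  after D0: wrote 8B at 0x12 = e82833962d6396c4
  after D1: wrote 8B at 0x04 = d3e82833962d6396
  after D2: wrote 5B at 0x07 = 2d6396c43f
query mem[0x1c]=0xe5, mem[0x15]=0x96, mem[0x14]=0x33, mem[0x07]=0x2d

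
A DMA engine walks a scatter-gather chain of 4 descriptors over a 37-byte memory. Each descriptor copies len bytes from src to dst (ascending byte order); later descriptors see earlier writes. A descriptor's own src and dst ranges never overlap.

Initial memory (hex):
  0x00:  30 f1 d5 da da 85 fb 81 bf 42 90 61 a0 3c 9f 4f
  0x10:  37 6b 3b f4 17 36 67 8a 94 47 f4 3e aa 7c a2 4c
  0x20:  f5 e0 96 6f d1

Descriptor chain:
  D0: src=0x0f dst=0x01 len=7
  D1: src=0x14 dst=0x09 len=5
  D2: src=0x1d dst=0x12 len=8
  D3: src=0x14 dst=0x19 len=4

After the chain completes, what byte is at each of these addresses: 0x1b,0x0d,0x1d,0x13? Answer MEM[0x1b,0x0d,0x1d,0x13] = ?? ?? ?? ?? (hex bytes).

D0: mem[0x01..0x07] <- [4f 37 6b 3b f4 17 36]
D1: mem[0x09..0x0d] <- [17 36 67 8a 94]
D2: mem[0x12..0x19] <- [7c a2 4c f5 e0 96 6f d1]
D3: mem[0x19..0x1c] <- [4c f5 e0 96]
query mem[0x1b]=0xe0, mem[0x0d]=0x94, mem[0x1d]=0x7c, mem[0x13]=0xa2

MEM[0x1b,0x0d,0x1d,0x13] = e0 94 7c a2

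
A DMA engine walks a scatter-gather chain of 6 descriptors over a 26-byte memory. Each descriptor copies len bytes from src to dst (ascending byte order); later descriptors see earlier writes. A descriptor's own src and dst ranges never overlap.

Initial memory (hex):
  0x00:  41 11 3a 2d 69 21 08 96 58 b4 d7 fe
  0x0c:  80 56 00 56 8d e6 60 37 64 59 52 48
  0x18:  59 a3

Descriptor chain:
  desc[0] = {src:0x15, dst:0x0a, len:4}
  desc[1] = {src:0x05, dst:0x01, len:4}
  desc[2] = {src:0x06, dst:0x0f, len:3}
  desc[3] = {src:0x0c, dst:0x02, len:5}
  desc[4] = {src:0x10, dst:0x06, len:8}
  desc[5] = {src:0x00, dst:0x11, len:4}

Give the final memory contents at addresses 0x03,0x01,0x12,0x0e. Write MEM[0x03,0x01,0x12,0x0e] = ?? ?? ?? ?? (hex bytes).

D0: mem[0x0a..0x0d] <- [59 52 48 59]
D1: mem[0x01..0x04] <- [21 08 96 58]
D2: mem[0x0f..0x11] <- [08 96 58]
D3: mem[0x02..0x06] <- [48 59 00 08 96]
D4: mem[0x06..0x0d] <- [96 58 60 37 64 59 52 48]
D5: mem[0x11..0x14] <- [41 21 48 59]
query mem[0x03]=0x59, mem[0x01]=0x21, mem[0x12]=0x21, mem[0x0e]=0x00

MEM[0x03,0x01,0x12,0x0e] = 59 21 21 00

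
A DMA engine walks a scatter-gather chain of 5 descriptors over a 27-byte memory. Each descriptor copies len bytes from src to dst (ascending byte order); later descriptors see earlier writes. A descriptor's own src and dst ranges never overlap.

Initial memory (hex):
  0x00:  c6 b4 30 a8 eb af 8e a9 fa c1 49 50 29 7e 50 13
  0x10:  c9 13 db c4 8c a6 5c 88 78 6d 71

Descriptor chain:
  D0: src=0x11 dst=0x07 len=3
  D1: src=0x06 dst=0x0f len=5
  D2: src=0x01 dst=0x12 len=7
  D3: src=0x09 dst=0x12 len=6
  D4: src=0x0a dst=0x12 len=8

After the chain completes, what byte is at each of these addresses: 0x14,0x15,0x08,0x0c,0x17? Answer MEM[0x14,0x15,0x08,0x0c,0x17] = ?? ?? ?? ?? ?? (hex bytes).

#0 dst[0x07+3] := {0x13,0xdb,0xc4}
#1 dst[0x0f+5] := {0x8e,0x13,0xdb,0xc4,0x49}
#2 dst[0x12+7] := {0xb4,0x30,0xa8,0xeb,0xaf,0x8e,0x13}
#3 dst[0x12+6] := {0xc4,0x49,0x50,0x29,0x7e,0x50}
#4 dst[0x12+8] := {0x49,0x50,0x29,0x7e,0x50,0x8e,0x13,0xdb}
query mem[0x14]=0x29, mem[0x15]=0x7e, mem[0x08]=0xdb, mem[0x0c]=0x29, mem[0x17]=0x8e

MEM[0x14,0x15,0x08,0x0c,0x17] = 29 7e db 29 8e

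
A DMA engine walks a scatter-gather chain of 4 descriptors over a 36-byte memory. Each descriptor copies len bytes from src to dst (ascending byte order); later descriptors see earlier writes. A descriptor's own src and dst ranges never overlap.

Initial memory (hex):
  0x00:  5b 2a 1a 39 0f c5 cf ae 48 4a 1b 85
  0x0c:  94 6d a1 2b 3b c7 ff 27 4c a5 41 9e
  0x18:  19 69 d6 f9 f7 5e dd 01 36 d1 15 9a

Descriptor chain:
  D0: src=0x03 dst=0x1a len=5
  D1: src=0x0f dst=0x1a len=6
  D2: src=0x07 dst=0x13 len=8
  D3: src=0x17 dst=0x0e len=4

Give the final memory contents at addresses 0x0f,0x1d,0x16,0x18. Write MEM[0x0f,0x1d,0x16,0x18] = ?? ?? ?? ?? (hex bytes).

MEM[0x0f,0x1d,0x16,0x18] = 94 ff 1b 94

[0] 0x03->0x1a len=5 : 39 0f c5 cf ae
[1] 0x0f->0x1a len=6 : 2b 3b c7 ff 27 4c
[2] 0x07->0x13 len=8 : ae 48 4a 1b 85 94 6d a1
[3] 0x17->0x0e len=4 : 85 94 6d a1
query mem[0x0f]=0x94, mem[0x1d]=0xff, mem[0x16]=0x1b, mem[0x18]=0x94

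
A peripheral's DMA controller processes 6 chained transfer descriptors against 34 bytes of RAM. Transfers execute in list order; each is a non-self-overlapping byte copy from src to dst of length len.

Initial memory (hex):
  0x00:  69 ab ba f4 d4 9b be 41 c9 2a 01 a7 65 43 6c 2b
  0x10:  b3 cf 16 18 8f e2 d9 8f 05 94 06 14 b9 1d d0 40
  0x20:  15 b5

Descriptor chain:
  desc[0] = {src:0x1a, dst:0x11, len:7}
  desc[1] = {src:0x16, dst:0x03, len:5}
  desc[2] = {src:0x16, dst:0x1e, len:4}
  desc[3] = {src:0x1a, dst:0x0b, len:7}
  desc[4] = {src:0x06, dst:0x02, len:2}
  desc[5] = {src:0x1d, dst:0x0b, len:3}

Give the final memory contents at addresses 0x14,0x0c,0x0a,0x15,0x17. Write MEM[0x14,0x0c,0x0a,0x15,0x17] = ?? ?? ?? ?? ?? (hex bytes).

#0 dst[0x11+7] := {0x06,0x14,0xb9,0x1d,0xd0,0x40,0x15}
#1 dst[0x03+5] := {0x40,0x15,0x05,0x94,0x06}
#2 dst[0x1e+4] := {0x40,0x15,0x05,0x94}
#3 dst[0x0b+7] := {0x06,0x14,0xb9,0x1d,0x40,0x15,0x05}
#4 dst[0x02+2] := {0x94,0x06}
#5 dst[0x0b+3] := {0x1d,0x40,0x15}
query mem[0x14]=0x1d, mem[0x0c]=0x40, mem[0x0a]=0x01, mem[0x15]=0xd0, mem[0x17]=0x15

MEM[0x14,0x0c,0x0a,0x15,0x17] = 1d 40 01 d0 15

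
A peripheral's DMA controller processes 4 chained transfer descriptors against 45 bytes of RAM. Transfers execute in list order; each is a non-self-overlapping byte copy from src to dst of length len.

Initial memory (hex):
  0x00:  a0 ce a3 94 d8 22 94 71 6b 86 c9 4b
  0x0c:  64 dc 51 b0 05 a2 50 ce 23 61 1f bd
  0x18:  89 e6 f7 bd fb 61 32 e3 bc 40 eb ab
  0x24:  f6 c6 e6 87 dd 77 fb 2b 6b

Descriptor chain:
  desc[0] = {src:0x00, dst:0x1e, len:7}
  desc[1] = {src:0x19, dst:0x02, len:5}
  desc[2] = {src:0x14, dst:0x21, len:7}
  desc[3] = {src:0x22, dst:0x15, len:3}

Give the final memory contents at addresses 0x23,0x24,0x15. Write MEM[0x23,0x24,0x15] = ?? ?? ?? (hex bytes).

MEM[0x23,0x24,0x15] = 1f bd 61

[0] 0x00->0x1e len=7 : a0 ce a3 94 d8 22 94
[1] 0x19->0x02 len=5 : e6 f7 bd fb 61
[2] 0x14->0x21 len=7 : 23 61 1f bd 89 e6 f7
[3] 0x22->0x15 len=3 : 61 1f bd
query mem[0x23]=0x1f, mem[0x24]=0xbd, mem[0x15]=0x61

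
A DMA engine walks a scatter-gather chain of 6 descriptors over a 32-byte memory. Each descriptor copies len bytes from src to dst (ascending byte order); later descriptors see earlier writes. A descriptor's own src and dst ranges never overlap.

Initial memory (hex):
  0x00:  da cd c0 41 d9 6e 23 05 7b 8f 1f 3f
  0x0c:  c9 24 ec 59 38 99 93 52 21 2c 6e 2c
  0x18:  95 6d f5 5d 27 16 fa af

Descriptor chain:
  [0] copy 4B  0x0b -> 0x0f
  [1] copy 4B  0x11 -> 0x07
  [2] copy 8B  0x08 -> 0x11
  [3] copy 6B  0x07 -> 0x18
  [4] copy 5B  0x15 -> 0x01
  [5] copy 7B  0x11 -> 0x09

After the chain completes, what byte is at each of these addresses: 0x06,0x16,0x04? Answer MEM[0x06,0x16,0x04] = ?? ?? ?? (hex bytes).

MEM[0x06,0x16,0x04] = 23 24 24

  after D0: wrote 4B at 0x0f = 3fc924ec
  after D1: wrote 4B at 0x07 = 24ec5221
  after D2: wrote 8B at 0x11 = ec52213fc924ec3f
  after D3: wrote 6B at 0x18 = 24ec52213fc9
  after D4: wrote 5B at 0x01 = c924ec24ec
  after D5: wrote 7B at 0x09 = ec52213fc924ec
query mem[0x06]=0x23, mem[0x16]=0x24, mem[0x04]=0x24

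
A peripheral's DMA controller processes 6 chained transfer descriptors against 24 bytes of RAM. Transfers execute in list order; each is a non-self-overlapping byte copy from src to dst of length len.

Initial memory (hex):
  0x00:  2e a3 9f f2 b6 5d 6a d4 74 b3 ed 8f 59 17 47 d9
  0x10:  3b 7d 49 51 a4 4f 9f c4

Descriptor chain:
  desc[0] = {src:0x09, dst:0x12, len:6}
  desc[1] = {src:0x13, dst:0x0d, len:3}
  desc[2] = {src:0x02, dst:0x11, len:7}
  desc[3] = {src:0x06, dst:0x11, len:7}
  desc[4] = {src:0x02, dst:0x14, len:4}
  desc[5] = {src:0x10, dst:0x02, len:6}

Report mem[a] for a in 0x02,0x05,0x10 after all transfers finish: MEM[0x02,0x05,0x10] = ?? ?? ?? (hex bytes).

#0 dst[0x12+6] := {0xb3,0xed,0x8f,0x59,0x17,0x47}
#1 dst[0x0d+3] := {0xed,0x8f,0x59}
#2 dst[0x11+7] := {0x9f,0xf2,0xb6,0x5d,0x6a,0xd4,0x74}
#3 dst[0x11+7] := {0x6a,0xd4,0x74,0xb3,0xed,0x8f,0x59}
#4 dst[0x14+4] := {0x9f,0xf2,0xb6,0x5d}
#5 dst[0x02+6] := {0x3b,0x6a,0xd4,0x74,0x9f,0xf2}
query mem[0x02]=0x3b, mem[0x05]=0x74, mem[0x10]=0x3b

MEM[0x02,0x05,0x10] = 3b 74 3b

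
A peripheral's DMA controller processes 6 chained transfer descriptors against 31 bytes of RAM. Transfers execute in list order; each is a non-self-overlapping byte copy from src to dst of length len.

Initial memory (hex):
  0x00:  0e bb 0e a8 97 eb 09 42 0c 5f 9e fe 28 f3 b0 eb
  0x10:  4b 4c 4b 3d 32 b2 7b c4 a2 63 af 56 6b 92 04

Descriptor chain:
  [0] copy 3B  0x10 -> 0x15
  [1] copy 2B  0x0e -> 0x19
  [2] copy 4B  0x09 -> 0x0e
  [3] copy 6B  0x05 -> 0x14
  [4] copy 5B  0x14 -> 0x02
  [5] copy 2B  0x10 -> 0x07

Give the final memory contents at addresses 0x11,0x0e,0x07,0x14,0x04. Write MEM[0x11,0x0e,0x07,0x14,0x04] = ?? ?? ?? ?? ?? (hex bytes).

MEM[0x11,0x0e,0x07,0x14,0x04] = 28 5f fe eb 42

D0: mem[0x15..0x17] <- [4b 4c 4b]
D1: mem[0x19..0x1a] <- [b0 eb]
D2: mem[0x0e..0x11] <- [5f 9e fe 28]
D3: mem[0x14..0x19] <- [eb 09 42 0c 5f 9e]
D4: mem[0x02..0x06] <- [eb 09 42 0c 5f]
D5: mem[0x07..0x08] <- [fe 28]
query mem[0x11]=0x28, mem[0x0e]=0x5f, mem[0x07]=0xfe, mem[0x14]=0xeb, mem[0x04]=0x42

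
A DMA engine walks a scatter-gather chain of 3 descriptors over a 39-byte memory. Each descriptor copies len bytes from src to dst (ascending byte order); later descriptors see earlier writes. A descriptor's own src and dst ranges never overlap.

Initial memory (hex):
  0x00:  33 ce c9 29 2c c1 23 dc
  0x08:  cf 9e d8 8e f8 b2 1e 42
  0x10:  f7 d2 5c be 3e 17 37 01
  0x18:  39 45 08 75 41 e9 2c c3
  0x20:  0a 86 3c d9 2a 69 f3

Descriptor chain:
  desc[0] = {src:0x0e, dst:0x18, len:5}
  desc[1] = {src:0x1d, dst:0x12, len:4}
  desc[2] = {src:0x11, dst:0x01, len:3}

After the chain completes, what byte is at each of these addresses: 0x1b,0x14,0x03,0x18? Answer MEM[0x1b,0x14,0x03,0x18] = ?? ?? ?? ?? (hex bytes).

MEM[0x1b,0x14,0x03,0x18] = d2 c3 2c 1e

  after D0: wrote 5B at 0x18 = 1e42f7d25c
  after D1: wrote 4B at 0x12 = e92cc30a
  after D2: wrote 3B at 0x01 = d2e92c
query mem[0x1b]=0xd2, mem[0x14]=0xc3, mem[0x03]=0x2c, mem[0x18]=0x1e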